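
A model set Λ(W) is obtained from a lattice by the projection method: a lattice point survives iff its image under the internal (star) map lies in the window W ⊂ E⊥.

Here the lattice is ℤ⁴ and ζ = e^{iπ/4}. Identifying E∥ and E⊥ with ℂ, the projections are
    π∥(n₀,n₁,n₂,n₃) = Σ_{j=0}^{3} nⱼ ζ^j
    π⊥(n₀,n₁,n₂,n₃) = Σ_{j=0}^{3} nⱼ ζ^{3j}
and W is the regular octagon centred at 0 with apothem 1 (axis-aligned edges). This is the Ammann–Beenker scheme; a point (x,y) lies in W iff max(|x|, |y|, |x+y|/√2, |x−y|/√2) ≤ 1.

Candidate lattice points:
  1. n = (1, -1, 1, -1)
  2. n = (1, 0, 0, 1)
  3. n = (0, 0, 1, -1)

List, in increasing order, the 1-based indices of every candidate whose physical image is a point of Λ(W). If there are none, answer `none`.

none

π⊥(n) = n₀ + n₁ζ³ + n₂ζ⁶ + n₃ζ⁹ where ζ = e^{iπ/4}.
candidate 1: n = (1, -1, 1, -1) → π⊥ ≈ (+1.000000, -2.414214); max(|x|,|y|,|x±y|/√2) = 2.414214 > 1 ⇒ ∉ W
candidate 2: n = (1, 0, 0, 1) → π⊥ ≈ (+1.707107, +0.707107); max(|x|,|y|,|x±y|/√2) = 1.707107 > 1 ⇒ ∉ W
candidate 3: n = (0, 0, 1, -1) → π⊥ ≈ (-0.707107, -1.707107); max(|x|,|y|,|x±y|/√2) = 1.707107 > 1 ⇒ ∉ W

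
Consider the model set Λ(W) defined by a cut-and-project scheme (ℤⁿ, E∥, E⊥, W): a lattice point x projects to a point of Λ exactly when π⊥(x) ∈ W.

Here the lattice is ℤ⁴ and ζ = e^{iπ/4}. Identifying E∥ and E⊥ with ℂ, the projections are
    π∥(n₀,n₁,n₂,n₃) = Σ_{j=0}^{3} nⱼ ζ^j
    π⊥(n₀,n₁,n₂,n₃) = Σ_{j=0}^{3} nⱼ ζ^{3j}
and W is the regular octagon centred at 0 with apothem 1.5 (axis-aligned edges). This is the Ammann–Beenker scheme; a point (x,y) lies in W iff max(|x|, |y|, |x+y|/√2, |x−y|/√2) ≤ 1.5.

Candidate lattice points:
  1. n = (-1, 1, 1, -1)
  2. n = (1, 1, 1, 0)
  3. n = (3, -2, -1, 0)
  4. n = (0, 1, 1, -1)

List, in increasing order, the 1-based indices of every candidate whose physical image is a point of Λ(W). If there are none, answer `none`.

Internal map: ζ^{3j} for j=0..3 gives (1,0), (−√2/2,√2/2), (0,−1), (√2/2,√2/2).
candidate 1: n = (-1, 1, 1, -1) → π⊥ ≈ (-2.41421, -1.00000); max(|x|,|y|,|x±y|/√2) = 2.41421 > 1.5 ⇒ ∉ W
candidate 2: n = (1, 1, 1, 0) → π⊥ ≈ (+0.29289, -0.29289); max(|x|,|y|,|x±y|/√2) = 0.41421 ≤ 1.5 ⇒ ∈ W
candidate 3: n = (3, -2, -1, 0) → π⊥ ≈ (+4.41421, -0.41421); max(|x|,|y|,|x±y|/√2) = 4.41421 > 1.5 ⇒ ∉ W
candidate 4: n = (0, 1, 1, -1) → π⊥ ≈ (-1.41421, -1.00000); max(|x|,|y|,|x±y|/√2) = 1.70711 > 1.5 ⇒ ∉ W

2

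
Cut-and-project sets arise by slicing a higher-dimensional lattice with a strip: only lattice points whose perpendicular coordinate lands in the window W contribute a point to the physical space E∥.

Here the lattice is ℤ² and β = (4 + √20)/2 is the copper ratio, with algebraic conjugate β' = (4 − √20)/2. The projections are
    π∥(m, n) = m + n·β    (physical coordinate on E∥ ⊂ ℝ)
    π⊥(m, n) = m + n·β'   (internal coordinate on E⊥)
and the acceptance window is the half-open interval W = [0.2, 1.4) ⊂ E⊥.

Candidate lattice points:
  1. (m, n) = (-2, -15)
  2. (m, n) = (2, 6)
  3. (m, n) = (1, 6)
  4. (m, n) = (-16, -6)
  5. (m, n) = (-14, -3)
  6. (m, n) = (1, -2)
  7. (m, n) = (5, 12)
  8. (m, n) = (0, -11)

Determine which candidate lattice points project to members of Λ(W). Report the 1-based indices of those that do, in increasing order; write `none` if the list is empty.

2

Compute β' = (4−√20)/2 = -0.2361, so π⊥(m,n) = m -0.2361·n.
[1] lift (-2,-15): star map gives 1.5410; window check 0.2 ≤ 1.5410 < 1.4 is false → out
[2] lift (2,6): star map gives 0.5836; window check 0.2 ≤ 0.5836 < 1.4 is true → IN Λ
[3] lift (1,6): star map gives -0.4164; window check 0.2 ≤ -0.4164 < 1.4 is false → out
[4] lift (-16,-6): star map gives -14.5836; window check 0.2 ≤ -14.5836 < 1.4 is false → out
[5] lift (-14,-3): star map gives -13.2918; window check 0.2 ≤ -13.2918 < 1.4 is false → out
[6] lift (1,-2): star map gives 1.4721; window check 0.2 ≤ 1.4721 < 1.4 is false → out
[7] lift (5,12): star map gives 2.1672; window check 0.2 ≤ 2.1672 < 1.4 is false → out
[8] lift (0,-11): star map gives 2.5967; window check 0.2 ≤ 2.5967 < 1.4 is false → out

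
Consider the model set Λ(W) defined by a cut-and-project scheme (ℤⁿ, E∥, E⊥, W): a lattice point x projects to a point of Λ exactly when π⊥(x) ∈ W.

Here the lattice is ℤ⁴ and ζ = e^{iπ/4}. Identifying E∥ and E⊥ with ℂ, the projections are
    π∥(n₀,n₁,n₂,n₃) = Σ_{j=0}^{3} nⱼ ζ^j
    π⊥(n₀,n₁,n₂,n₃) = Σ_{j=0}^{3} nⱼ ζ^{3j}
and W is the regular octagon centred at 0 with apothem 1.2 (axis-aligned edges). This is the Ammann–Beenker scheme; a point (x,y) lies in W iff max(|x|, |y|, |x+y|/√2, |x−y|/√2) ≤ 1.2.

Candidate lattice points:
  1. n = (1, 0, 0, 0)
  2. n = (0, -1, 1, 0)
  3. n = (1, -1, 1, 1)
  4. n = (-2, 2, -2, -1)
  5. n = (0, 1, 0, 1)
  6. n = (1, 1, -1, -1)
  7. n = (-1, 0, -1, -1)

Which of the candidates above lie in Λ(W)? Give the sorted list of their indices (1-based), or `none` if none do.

π⊥(n) = n₀ + n₁ζ³ + n₂ζ⁶ + n₃ζ⁹ where ζ = e^{iπ/4}.
candidate 1: n = (1, 0, 0, 0) → π⊥ ≈ (+1.0000, +0.0000); max(|x|,|y|,|x±y|/√2) = 1.0000 ≤ 1.2 ⇒ ∈ W
candidate 2: n = (0, -1, 1, 0) → π⊥ ≈ (+0.7071, -1.7071); max(|x|,|y|,|x±y|/√2) = 1.7071 > 1.2 ⇒ ∉ W
candidate 3: n = (1, -1, 1, 1) → π⊥ ≈ (+2.4142, -1.0000); max(|x|,|y|,|x±y|/√2) = 2.4142 > 1.2 ⇒ ∉ W
candidate 4: n = (-2, 2, -2, -1) → π⊥ ≈ (-4.1213, +2.7071); max(|x|,|y|,|x±y|/√2) = 4.8284 > 1.2 ⇒ ∉ W
candidate 5: n = (0, 1, 0, 1) → π⊥ ≈ (+0.0000, +1.4142); max(|x|,|y|,|x±y|/√2) = 1.4142 > 1.2 ⇒ ∉ W
candidate 6: n = (1, 1, -1, -1) → π⊥ ≈ (-0.4142, +1.0000); max(|x|,|y|,|x±y|/√2) = 1.0000 ≤ 1.2 ⇒ ∈ W
candidate 7: n = (-1, 0, -1, -1) → π⊥ ≈ (-1.7071, +0.2929); max(|x|,|y|,|x±y|/√2) = 1.7071 > 1.2 ⇒ ∉ W

1, 6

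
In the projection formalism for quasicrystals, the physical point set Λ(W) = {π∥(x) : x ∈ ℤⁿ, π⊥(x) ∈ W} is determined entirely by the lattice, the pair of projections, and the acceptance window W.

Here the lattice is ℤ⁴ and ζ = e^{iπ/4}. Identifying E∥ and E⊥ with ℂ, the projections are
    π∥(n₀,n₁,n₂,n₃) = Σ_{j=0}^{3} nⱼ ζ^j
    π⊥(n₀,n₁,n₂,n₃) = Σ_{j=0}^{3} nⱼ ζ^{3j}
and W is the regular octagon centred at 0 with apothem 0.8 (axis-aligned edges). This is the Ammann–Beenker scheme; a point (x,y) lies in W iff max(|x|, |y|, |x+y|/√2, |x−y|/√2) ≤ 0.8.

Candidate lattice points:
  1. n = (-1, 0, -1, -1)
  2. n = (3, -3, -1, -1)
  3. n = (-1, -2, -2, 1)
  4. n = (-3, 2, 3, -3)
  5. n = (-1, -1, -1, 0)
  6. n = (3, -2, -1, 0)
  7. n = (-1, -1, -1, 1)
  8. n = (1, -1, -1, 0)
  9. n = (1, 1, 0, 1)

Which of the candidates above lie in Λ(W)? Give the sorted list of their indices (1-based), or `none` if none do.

5

Internal map: ζ^{3j} for j=0..3 gives (1,0), (−√2/2,√2/2), (0,−1), (√2/2,√2/2).
#1 (-1, 0, -1, -1): internal (-1.707107, 0.292893); octagon support 1.707107 vs apothem 0.8 → ∉ W
#2 (3, -3, -1, -1): internal (4.414214, -1.828427); octagon support 4.414214 vs apothem 0.8 → ∉ W
#3 (-1, -2, -2, 1): internal (1.121320, 1.292893); octagon support 1.707107 vs apothem 0.8 → ∉ W
#4 (-3, 2, 3, -3): internal (-6.535534, -3.707107); octagon support 7.242641 vs apothem 0.8 → ∉ W
#5 (-1, -1, -1, 0): internal (-0.292893, 0.292893); octagon support 0.414214 vs apothem 0.8 → ∈ W
#6 (3, -2, -1, 0): internal (4.414214, -0.414214); octagon support 4.414214 vs apothem 0.8 → ∉ W
#7 (-1, -1, -1, 1): internal (0.414214, 1.000000); octagon support 1.000000 vs apothem 0.8 → ∉ W
#8 (1, -1, -1, 0): internal (1.707107, 0.292893); octagon support 1.707107 vs apothem 0.8 → ∉ W
#9 (1, 1, 0, 1): internal (1.000000, 1.414214); octagon support 1.707107 vs apothem 0.8 → ∉ W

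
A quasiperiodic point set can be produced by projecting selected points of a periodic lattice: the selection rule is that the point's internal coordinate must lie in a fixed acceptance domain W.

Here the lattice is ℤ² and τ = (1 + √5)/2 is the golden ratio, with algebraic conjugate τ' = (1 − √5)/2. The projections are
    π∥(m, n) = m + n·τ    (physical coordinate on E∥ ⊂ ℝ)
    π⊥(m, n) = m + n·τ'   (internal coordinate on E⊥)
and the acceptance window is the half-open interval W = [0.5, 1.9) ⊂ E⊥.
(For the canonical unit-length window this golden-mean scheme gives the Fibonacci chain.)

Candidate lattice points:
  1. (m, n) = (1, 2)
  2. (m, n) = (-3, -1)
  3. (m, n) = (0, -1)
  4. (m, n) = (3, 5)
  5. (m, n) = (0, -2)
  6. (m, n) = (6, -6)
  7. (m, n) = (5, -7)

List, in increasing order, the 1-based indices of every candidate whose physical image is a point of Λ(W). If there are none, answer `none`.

τ' = (1−√5)/2 ≈ -0.6180.
[1] lift (1,2): star map gives -0.2361; window check 0.5 ≤ -0.2361 < 1.9 is false → out
[2] lift (-3,-1): star map gives -2.3820; window check 0.5 ≤ -2.3820 < 1.9 is false → out
[3] lift (0,-1): star map gives 0.6180; window check 0.5 ≤ 0.6180 < 1.9 is true → IN Λ
[4] lift (3,5): star map gives -0.0902; window check 0.5 ≤ -0.0902 < 1.9 is false → out
[5] lift (0,-2): star map gives 1.2361; window check 0.5 ≤ 1.2361 < 1.9 is true → IN Λ
[6] lift (6,-6): star map gives 9.7082; window check 0.5 ≤ 9.7082 < 1.9 is false → out
[7] lift (5,-7): star map gives 9.3262; window check 0.5 ≤ 9.3262 < 1.9 is false → out

3, 5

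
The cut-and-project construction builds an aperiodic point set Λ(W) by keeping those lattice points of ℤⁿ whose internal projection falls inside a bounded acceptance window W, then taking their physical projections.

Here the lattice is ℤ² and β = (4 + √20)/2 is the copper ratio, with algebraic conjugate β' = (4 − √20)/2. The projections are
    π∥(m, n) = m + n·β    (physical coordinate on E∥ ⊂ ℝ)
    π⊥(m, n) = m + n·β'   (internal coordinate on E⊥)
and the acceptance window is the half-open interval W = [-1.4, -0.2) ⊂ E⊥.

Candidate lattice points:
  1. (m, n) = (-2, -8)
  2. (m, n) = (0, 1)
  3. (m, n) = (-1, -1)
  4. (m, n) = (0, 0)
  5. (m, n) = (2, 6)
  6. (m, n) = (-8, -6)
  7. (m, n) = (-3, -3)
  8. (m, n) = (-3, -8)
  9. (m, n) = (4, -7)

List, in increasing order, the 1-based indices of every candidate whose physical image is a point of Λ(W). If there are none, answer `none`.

2, 3, 8

Compute β' = (4−√20)/2 = -0.2361, so π⊥(m,n) = m -0.2361·n.
[1] lift (-2,-8): star map gives -0.1115; window check -1.4 ≤ -0.1115 < -0.2 is false → out
[2] lift (0,1): star map gives -0.2361; window check -1.4 ≤ -0.2361 < -0.2 is true → IN Λ
[3] lift (-1,-1): star map gives -0.7639; window check -1.4 ≤ -0.7639 < -0.2 is true → IN Λ
[4] lift (0,0): star map gives 0.0000; window check -1.4 ≤ 0.0000 < -0.2 is false → out
[5] lift (2,6): star map gives 0.5836; window check -1.4 ≤ 0.5836 < -0.2 is false → out
[6] lift (-8,-6): star map gives -6.5836; window check -1.4 ≤ -6.5836 < -0.2 is false → out
[7] lift (-3,-3): star map gives -2.2918; window check -1.4 ≤ -2.2918 < -0.2 is false → out
[8] lift (-3,-8): star map gives -1.1115; window check -1.4 ≤ -1.1115 < -0.2 is true → IN Λ
[9] lift (4,-7): star map gives 5.6525; window check -1.4 ≤ 5.6525 < -0.2 is false → out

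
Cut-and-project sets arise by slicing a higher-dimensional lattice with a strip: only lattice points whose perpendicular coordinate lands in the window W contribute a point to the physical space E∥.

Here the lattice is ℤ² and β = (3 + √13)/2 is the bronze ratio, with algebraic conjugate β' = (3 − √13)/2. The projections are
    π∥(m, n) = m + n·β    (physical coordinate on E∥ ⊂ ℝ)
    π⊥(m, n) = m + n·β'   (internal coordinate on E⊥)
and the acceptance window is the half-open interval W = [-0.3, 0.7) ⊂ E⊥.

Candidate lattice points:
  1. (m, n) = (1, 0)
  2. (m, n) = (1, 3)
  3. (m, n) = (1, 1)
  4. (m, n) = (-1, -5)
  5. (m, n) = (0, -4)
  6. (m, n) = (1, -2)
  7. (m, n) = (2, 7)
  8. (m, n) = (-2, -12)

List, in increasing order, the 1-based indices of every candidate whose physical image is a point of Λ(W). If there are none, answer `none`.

Numerically β ≈ 3.302776 and β' = −1/β ≈ -0.302776.
candidate 1: (m,n)=(1,0) → π∥ = 1+0·β ≈ 1.000000, π⊥ = 1+0·β' ≈ 1.000000 ∉ [-0.3, 0.7) ⇒ out
candidate 2: (m,n)=(1,3) → π∥ = 1+3·β ≈ 10.908327, π⊥ = 1+3·β' ≈ 0.091673 ∈ [-0.3, 0.7) ⇒ IN Λ
candidate 3: (m,n)=(1,1) → π∥ = 1+1·β ≈ 4.302776, π⊥ = 1+1·β' ≈ 0.697224 ∈ [-0.3, 0.7) ⇒ IN Λ
candidate 4: (m,n)=(-1,-5) → π∥ = -1-5·β ≈ -17.513878, π⊥ = -1-5·β' ≈ 0.513878 ∈ [-0.3, 0.7) ⇒ IN Λ
candidate 5: (m,n)=(0,-4) → π∥ = 0-4·β ≈ -13.211103, π⊥ = 0-4·β' ≈ 1.211103 ∉ [-0.3, 0.7) ⇒ out
candidate 6: (m,n)=(1,-2) → π∥ = 1-2·β ≈ -5.605551, π⊥ = 1-2·β' ≈ 1.605551 ∉ [-0.3, 0.7) ⇒ out
candidate 7: (m,n)=(2,7) → π∥ = 2+7·β ≈ 25.119429, π⊥ = 2+7·β' ≈ -0.119429 ∈ [-0.3, 0.7) ⇒ IN Λ
candidate 8: (m,n)=(-2,-12) → π∥ = -2-12·β ≈ -41.633308, π⊥ = -2-12·β' ≈ 1.633308 ∉ [-0.3, 0.7) ⇒ out

2, 3, 4, 7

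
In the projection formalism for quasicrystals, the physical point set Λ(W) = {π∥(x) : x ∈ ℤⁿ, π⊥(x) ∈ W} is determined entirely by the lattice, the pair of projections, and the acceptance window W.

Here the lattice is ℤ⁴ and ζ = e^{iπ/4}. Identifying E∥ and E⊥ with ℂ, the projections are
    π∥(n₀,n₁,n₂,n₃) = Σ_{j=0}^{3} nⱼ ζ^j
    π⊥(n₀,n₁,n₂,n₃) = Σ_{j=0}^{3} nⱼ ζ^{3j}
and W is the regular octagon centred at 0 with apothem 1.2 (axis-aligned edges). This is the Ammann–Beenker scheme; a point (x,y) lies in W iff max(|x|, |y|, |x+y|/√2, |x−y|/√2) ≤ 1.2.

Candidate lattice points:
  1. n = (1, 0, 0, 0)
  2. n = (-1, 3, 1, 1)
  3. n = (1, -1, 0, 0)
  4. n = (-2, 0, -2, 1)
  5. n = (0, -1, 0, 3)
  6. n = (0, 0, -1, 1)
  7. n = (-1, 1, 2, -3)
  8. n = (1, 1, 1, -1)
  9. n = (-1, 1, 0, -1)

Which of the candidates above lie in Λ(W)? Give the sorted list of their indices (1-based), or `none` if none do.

1, 8

Internal map: ζ^{3j} for j=0..3 gives (1,0), (−√2/2,√2/2), (0,−1), (√2/2,√2/2).
#1 (1, 0, 0, 0): internal (1.000000, 0.000000); octagon support 1.000000 vs apothem 1.2 → ∈ W
#2 (-1, 3, 1, 1): internal (-2.414214, 1.828427); octagon support 3.000000 vs apothem 1.2 → ∉ W
#3 (1, -1, 0, 0): internal (1.707107, -0.707107); octagon support 1.707107 vs apothem 1.2 → ∉ W
#4 (-2, 0, -2, 1): internal (-1.292893, 2.707107); octagon support 2.828427 vs apothem 1.2 → ∉ W
#5 (0, -1, 0, 3): internal (2.828427, 1.414214); octagon support 3.000000 vs apothem 1.2 → ∉ W
#6 (0, 0, -1, 1): internal (0.707107, 1.707107); octagon support 1.707107 vs apothem 1.2 → ∉ W
#7 (-1, 1, 2, -3): internal (-3.828427, -3.414214); octagon support 5.121320 vs apothem 1.2 → ∉ W
#8 (1, 1, 1, -1): internal (-0.414214, -1.000000); octagon support 1.000000 vs apothem 1.2 → ∈ W
#9 (-1, 1, 0, -1): internal (-2.414214, 0.000000); octagon support 2.414214 vs apothem 1.2 → ∉ W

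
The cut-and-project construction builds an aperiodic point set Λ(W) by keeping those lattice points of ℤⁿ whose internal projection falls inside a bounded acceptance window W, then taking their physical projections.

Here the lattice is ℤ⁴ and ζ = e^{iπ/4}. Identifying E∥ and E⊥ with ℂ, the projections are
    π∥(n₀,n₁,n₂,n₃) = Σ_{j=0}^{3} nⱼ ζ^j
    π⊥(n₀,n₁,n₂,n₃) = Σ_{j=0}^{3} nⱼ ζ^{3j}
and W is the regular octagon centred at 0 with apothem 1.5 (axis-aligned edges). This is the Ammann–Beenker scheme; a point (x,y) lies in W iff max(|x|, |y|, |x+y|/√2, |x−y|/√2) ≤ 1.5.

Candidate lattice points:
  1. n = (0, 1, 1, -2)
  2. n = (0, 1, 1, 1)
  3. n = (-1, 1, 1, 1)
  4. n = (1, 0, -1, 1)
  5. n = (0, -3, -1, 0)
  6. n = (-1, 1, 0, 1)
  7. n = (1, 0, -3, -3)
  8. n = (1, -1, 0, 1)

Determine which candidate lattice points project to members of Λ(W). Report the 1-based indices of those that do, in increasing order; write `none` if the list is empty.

2, 3, 7

Internal map: ζ^{3j} for j=0..3 gives (1,0), (−√2/2,√2/2), (0,−1), (√2/2,√2/2).
candidate 1: n = (0, 1, 1, -2) → π⊥ ≈ (-2.121320, -1.707107); max(|x|,|y|,|x±y|/√2) = 2.707107 > 1.5 ⇒ ∉ W
candidate 2: n = (0, 1, 1, 1) → π⊥ ≈ (+0.000000, +0.414214); max(|x|,|y|,|x±y|/√2) = 0.414214 ≤ 1.5 ⇒ ∈ W
candidate 3: n = (-1, 1, 1, 1) → π⊥ ≈ (-1.000000, +0.414214); max(|x|,|y|,|x±y|/√2) = 1.000000 ≤ 1.5 ⇒ ∈ W
candidate 4: n = (1, 0, -1, 1) → π⊥ ≈ (+1.707107, +1.707107); max(|x|,|y|,|x±y|/√2) = 2.414214 > 1.5 ⇒ ∉ W
candidate 5: n = (0, -3, -1, 0) → π⊥ ≈ (+2.121320, -1.121320); max(|x|,|y|,|x±y|/√2) = 2.292893 > 1.5 ⇒ ∉ W
candidate 6: n = (-1, 1, 0, 1) → π⊥ ≈ (-1.000000, +1.414214); max(|x|,|y|,|x±y|/√2) = 1.707107 > 1.5 ⇒ ∉ W
candidate 7: n = (1, 0, -3, -3) → π⊥ ≈ (-1.121320, +0.878680); max(|x|,|y|,|x±y|/√2) = 1.414214 ≤ 1.5 ⇒ ∈ W
candidate 8: n = (1, -1, 0, 1) → π⊥ ≈ (+2.414214, +0.000000); max(|x|,|y|,|x±y|/√2) = 2.414214 > 1.5 ⇒ ∉ W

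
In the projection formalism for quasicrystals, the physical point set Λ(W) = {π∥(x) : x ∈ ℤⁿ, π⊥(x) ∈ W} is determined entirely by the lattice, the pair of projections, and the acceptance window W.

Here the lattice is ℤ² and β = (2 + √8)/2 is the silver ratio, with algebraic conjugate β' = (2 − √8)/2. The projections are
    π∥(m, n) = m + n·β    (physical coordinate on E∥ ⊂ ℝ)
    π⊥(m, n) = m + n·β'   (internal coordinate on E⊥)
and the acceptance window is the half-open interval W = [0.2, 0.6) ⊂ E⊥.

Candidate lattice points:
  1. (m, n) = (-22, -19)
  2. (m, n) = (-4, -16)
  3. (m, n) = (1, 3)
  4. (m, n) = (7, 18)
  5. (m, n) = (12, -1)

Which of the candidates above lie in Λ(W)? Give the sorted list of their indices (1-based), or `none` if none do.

none

β' = (2−√8)/2 ≈ -0.41421.
candidate 1: (m,n)=(-22,-19) → π∥ = -22-19·β ≈ -67.87006, π⊥ = -22-19·β' ≈ -14.12994 ∉ [0.2, 0.6) ⇒ out
candidate 2: (m,n)=(-4,-16) → π∥ = -4-16·β ≈ -42.62742, π⊥ = -4-16·β' ≈ 2.62742 ∉ [0.2, 0.6) ⇒ out
candidate 3: (m,n)=(1,3) → π∥ = 1+3·β ≈ 8.24264, π⊥ = 1+3·β' ≈ -0.24264 ∉ [0.2, 0.6) ⇒ out
candidate 4: (m,n)=(7,18) → π∥ = 7+18·β ≈ 50.45584, π⊥ = 7+18·β' ≈ -0.45584 ∉ [0.2, 0.6) ⇒ out
candidate 5: (m,n)=(12,-1) → π∥ = 12-1·β ≈ 9.58579, π⊥ = 12-1·β' ≈ 12.41421 ∉ [0.2, 0.6) ⇒ out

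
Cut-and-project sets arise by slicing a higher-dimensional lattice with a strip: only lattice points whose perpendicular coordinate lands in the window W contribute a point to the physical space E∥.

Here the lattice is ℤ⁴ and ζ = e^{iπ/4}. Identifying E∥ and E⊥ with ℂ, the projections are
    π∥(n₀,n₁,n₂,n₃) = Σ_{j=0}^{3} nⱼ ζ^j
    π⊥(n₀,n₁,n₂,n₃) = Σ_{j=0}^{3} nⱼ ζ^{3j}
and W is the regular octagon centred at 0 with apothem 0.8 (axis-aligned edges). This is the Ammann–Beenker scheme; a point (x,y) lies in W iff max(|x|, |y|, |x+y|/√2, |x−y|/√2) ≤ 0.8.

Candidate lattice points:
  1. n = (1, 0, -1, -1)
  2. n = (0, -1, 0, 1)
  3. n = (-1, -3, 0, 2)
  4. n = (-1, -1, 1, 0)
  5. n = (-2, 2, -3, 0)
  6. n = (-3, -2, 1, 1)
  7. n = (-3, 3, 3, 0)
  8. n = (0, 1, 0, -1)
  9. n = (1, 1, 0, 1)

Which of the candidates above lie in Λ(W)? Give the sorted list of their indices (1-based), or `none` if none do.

Internal map: ζ^{3j} for j=0..3 gives (1,0), (−√2/2,√2/2), (0,−1), (√2/2,√2/2).
#1 (1, 0, -1, -1): internal (0.2929, 0.2929); octagon support 0.4142 vs apothem 0.8 → ∈ W
#2 (0, -1, 0, 1): internal (1.4142, 0.0000); octagon support 1.4142 vs apothem 0.8 → ∉ W
#3 (-1, -3, 0, 2): internal (2.5355, -0.7071); octagon support 2.5355 vs apothem 0.8 → ∉ W
#4 (-1, -1, 1, 0): internal (-0.2929, -1.7071); octagon support 1.7071 vs apothem 0.8 → ∉ W
#5 (-2, 2, -3, 0): internal (-3.4142, 4.4142); octagon support 5.5355 vs apothem 0.8 → ∉ W
#6 (-3, -2, 1, 1): internal (-0.8787, -1.7071); octagon support 1.8284 vs apothem 0.8 → ∉ W
#7 (-3, 3, 3, 0): internal (-5.1213, -0.8787); octagon support 5.1213 vs apothem 0.8 → ∉ W
#8 (0, 1, 0, -1): internal (-1.4142, 0.0000); octagon support 1.4142 vs apothem 0.8 → ∉ W
#9 (1, 1, 0, 1): internal (1.0000, 1.4142); octagon support 1.7071 vs apothem 0.8 → ∉ W

1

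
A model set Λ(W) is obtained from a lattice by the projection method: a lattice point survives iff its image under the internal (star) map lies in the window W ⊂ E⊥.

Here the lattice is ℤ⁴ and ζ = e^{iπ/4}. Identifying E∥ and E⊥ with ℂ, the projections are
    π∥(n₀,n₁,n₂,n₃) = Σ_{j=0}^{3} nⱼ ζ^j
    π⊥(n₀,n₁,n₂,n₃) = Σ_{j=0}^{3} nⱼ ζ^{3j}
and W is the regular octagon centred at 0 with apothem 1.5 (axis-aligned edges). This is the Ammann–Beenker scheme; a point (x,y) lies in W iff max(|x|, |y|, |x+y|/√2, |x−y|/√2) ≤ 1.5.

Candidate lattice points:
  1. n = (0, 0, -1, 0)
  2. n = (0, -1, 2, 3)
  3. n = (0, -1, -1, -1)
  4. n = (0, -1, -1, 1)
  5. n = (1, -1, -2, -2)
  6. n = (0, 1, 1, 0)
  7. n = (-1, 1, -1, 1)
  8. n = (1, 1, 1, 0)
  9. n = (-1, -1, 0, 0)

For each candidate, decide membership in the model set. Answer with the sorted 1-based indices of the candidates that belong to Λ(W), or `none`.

π⊥(n) = n₀ + n₁ζ³ + n₂ζ⁶ + n₃ζ⁹ where ζ = e^{iπ/4}.
candidate 1: n = (0, 0, -1, 0) → π⊥ ≈ (+0.000000, +1.000000); max(|x|,|y|,|x±y|/√2) = 1.000000 ≤ 1.5 ⇒ ∈ W
candidate 2: n = (0, -1, 2, 3) → π⊥ ≈ (+2.828427, -0.585786); max(|x|,|y|,|x±y|/√2) = 2.828427 > 1.5 ⇒ ∉ W
candidate 3: n = (0, -1, -1, -1) → π⊥ ≈ (+0.000000, -0.414214); max(|x|,|y|,|x±y|/√2) = 0.414214 ≤ 1.5 ⇒ ∈ W
candidate 4: n = (0, -1, -1, 1) → π⊥ ≈ (+1.414214, +1.000000); max(|x|,|y|,|x±y|/√2) = 1.707107 > 1.5 ⇒ ∉ W
candidate 5: n = (1, -1, -2, -2) → π⊥ ≈ (+0.292893, -0.121320); max(|x|,|y|,|x±y|/√2) = 0.292893 ≤ 1.5 ⇒ ∈ W
candidate 6: n = (0, 1, 1, 0) → π⊥ ≈ (-0.707107, -0.292893); max(|x|,|y|,|x±y|/√2) = 0.707107 ≤ 1.5 ⇒ ∈ W
candidate 7: n = (-1, 1, -1, 1) → π⊥ ≈ (-1.000000, +2.414214); max(|x|,|y|,|x±y|/√2) = 2.414214 > 1.5 ⇒ ∉ W
candidate 8: n = (1, 1, 1, 0) → π⊥ ≈ (+0.292893, -0.292893); max(|x|,|y|,|x±y|/√2) = 0.414214 ≤ 1.5 ⇒ ∈ W
candidate 9: n = (-1, -1, 0, 0) → π⊥ ≈ (-0.292893, -0.707107); max(|x|,|y|,|x±y|/√2) = 0.707107 ≤ 1.5 ⇒ ∈ W

1, 3, 5, 6, 8, 9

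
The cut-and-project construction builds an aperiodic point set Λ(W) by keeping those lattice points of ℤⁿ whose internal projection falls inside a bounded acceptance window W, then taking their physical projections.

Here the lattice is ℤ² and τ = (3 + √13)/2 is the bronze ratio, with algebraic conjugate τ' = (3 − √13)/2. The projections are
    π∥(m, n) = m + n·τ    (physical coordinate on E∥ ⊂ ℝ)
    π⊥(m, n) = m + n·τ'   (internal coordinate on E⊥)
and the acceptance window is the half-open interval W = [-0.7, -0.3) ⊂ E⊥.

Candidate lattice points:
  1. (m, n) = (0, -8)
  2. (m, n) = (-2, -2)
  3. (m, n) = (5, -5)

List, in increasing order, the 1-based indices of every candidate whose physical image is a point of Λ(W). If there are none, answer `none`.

Compute τ' = (3−√13)/2 = -0.3028, so π⊥(m,n) = m -0.3028·n.
candidate 1: (m,n)=(0,-8) → π∥ = 0-8·τ ≈ -26.4222, π⊥ = 0-8·τ' ≈ 2.4222 ∉ [-0.7, -0.3) ⇒ out
candidate 2: (m,n)=(-2,-2) → π∥ = -2-2·τ ≈ -8.6056, π⊥ = -2-2·τ' ≈ -1.3944 ∉ [-0.7, -0.3) ⇒ out
candidate 3: (m,n)=(5,-5) → π∥ = 5-5·τ ≈ -11.5139, π⊥ = 5-5·τ' ≈ 6.5139 ∉ [-0.7, -0.3) ⇒ out

none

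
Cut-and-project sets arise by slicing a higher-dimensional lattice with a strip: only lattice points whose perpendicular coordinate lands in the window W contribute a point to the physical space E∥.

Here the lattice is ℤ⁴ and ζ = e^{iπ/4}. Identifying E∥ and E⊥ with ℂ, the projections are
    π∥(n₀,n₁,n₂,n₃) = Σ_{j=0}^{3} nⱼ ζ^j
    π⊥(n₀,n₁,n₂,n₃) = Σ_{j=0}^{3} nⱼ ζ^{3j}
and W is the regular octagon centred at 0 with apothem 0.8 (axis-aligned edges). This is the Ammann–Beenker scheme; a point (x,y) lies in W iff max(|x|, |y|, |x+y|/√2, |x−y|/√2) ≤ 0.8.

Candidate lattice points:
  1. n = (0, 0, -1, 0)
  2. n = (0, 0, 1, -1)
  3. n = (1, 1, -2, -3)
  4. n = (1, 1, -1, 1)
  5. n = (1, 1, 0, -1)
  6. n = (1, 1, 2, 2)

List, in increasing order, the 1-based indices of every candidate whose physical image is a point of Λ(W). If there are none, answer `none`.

Internal map: ζ^{3j} for j=0..3 gives (1,0), (−√2/2,√2/2), (0,−1), (√2/2,√2/2).
#1 (0, 0, -1, 0): internal (0.00000, 1.00000); octagon support 1.00000 vs apothem 0.8 → ∉ W
#2 (0, 0, 1, -1): internal (-0.70711, -1.70711); octagon support 1.70711 vs apothem 0.8 → ∉ W
#3 (1, 1, -2, -3): internal (-1.82843, 0.58579); octagon support 1.82843 vs apothem 0.8 → ∉ W
#4 (1, 1, -1, 1): internal (1.00000, 2.41421); octagon support 2.41421 vs apothem 0.8 → ∉ W
#5 (1, 1, 0, -1): internal (-0.41421, 0.00000); octagon support 0.41421 vs apothem 0.8 → ∈ W
#6 (1, 1, 2, 2): internal (1.70711, 0.12132); octagon support 1.70711 vs apothem 0.8 → ∉ W

5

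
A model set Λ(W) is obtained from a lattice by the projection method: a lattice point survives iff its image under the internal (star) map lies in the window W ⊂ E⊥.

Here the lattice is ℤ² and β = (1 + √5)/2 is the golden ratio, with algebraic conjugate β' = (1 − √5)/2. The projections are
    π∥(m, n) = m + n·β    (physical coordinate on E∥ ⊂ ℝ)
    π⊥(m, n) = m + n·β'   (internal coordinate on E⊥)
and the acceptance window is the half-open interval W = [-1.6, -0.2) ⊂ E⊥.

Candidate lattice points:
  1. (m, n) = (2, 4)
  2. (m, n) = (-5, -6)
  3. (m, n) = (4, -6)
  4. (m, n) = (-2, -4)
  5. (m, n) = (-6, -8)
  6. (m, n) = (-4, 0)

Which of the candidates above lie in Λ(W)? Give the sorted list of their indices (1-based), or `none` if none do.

Compute β' = (1−√5)/2 = -0.61803, so π⊥(m,n) = m -0.61803·n.
[1] lift (2,4): star map gives -0.47214; window check -1.6 ≤ -0.47214 < -0.2 is true → IN Λ
[2] lift (-5,-6): star map gives -1.29180; window check -1.6 ≤ -1.29180 < -0.2 is true → IN Λ
[3] lift (4,-6): star map gives 7.70820; window check -1.6 ≤ 7.70820 < -0.2 is false → out
[4] lift (-2,-4): star map gives 0.47214; window check -1.6 ≤ 0.47214 < -0.2 is false → out
[5] lift (-6,-8): star map gives -1.05573; window check -1.6 ≤ -1.05573 < -0.2 is true → IN Λ
[6] lift (-4,0): star map gives -4.00000; window check -1.6 ≤ -4.00000 < -0.2 is false → out

1, 2, 5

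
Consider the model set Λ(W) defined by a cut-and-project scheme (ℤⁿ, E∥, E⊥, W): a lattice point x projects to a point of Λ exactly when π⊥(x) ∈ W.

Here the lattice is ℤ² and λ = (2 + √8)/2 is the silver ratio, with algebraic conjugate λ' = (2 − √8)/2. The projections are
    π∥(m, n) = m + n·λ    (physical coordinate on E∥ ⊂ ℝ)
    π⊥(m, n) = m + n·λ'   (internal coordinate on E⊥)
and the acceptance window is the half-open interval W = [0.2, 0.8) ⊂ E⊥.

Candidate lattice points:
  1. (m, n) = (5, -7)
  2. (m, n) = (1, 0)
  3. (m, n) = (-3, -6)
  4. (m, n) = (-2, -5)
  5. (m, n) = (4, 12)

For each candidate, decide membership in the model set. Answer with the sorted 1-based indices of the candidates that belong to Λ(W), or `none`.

none

Compute λ' = (2−√8)/2 = -0.414214, so π⊥(m,n) = m -0.414214·n.
#1 (5,-7): internal coord 5 + (-7)·λ' = +7.899495; +7.899495 ∉ [0.2, 0.8) → out
#2 (1,0): internal coord 1 + (0)·λ' = +1.000000; +1.000000 ∉ [0.2, 0.8) → out
#3 (-3,-6): internal coord -3 + (-6)·λ' = -0.514719; -0.514719 ∉ [0.2, 0.8) → out
#4 (-2,-5): internal coord -2 + (-5)·λ' = +0.071068; +0.071068 ∉ [0.2, 0.8) → out
#5 (4,12): internal coord 4 + (12)·λ' = -0.970563; -0.970563 ∉ [0.2, 0.8) → out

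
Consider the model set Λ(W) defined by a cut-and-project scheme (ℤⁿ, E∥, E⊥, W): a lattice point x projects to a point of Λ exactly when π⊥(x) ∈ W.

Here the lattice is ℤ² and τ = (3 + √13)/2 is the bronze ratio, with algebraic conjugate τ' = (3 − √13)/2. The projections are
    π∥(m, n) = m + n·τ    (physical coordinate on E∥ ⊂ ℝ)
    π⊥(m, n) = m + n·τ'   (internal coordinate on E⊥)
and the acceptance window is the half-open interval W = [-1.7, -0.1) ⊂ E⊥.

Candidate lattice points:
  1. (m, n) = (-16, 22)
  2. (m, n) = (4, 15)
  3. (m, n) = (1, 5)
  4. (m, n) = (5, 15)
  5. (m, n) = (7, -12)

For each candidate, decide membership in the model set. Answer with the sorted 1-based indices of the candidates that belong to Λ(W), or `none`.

2, 3

Numerically τ ≈ 3.30278 and τ' = −1/τ ≈ -0.30278.
[1] lift (-16,22): star map gives -22.66106; window check -1.7 ≤ -22.66106 < -0.1 is false → out
[2] lift (4,15): star map gives -0.54163; window check -1.7 ≤ -0.54163 < -0.1 is true → IN Λ
[3] lift (1,5): star map gives -0.51388; window check -1.7 ≤ -0.51388 < -0.1 is true → IN Λ
[4] lift (5,15): star map gives 0.45837; window check -1.7 ≤ 0.45837 < -0.1 is false → out
[5] lift (7,-12): star map gives 10.63331; window check -1.7 ≤ 10.63331 < -0.1 is false → out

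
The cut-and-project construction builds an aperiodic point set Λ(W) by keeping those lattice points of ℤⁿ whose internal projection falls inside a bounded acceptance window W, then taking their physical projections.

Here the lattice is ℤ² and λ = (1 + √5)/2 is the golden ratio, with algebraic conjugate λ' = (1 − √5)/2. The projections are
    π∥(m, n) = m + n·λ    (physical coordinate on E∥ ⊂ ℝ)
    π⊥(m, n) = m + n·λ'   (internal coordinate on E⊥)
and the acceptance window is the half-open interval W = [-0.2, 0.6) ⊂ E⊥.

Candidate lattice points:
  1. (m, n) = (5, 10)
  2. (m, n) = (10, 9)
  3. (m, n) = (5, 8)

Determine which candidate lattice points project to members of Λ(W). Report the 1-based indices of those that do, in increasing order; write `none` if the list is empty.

Compute λ' = (1−√5)/2 = -0.618034, so π⊥(m,n) = m -0.618034·n.
#1 (5,10): internal coord 5 + (10)·λ' = -1.180340; -1.180340 ∉ [-0.2, 0.6) → out
#2 (10,9): internal coord 10 + (9)·λ' = +4.437694; +4.437694 ∉ [-0.2, 0.6) → out
#3 (5,8): internal coord 5 + (8)·λ' = +0.055728; +0.055728 ∈ [-0.2, 0.6) → IN Λ

3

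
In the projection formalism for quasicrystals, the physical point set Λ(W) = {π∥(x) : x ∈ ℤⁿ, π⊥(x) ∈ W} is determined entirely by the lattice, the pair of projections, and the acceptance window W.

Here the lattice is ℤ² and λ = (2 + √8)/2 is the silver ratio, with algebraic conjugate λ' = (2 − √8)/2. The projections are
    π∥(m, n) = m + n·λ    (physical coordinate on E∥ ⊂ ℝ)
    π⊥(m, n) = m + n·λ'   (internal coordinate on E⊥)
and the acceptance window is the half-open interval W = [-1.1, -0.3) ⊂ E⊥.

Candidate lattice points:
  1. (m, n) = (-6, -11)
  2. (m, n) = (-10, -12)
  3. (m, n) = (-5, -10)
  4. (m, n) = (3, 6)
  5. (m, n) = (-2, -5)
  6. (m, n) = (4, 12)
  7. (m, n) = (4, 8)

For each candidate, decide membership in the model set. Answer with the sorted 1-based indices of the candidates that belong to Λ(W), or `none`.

λ' = (2−√8)/2 ≈ -0.4142.
#1 (-6,-11): internal coord -6 + (-11)·λ' = -1.4437; -1.4437 ∉ [-1.1, -0.3) → out
#2 (-10,-12): internal coord -10 + (-12)·λ' = -5.0294; -5.0294 ∉ [-1.1, -0.3) → out
#3 (-5,-10): internal coord -5 + (-10)·λ' = -0.8579; -0.8579 ∈ [-1.1, -0.3) → IN Λ
#4 (3,6): internal coord 3 + (6)·λ' = +0.5147; +0.5147 ∉ [-1.1, -0.3) → out
#5 (-2,-5): internal coord -2 + (-5)·λ' = +0.0711; +0.0711 ∉ [-1.1, -0.3) → out
#6 (4,12): internal coord 4 + (12)·λ' = -0.9706; -0.9706 ∈ [-1.1, -0.3) → IN Λ
#7 (4,8): internal coord 4 + (8)·λ' = +0.6863; +0.6863 ∉ [-1.1, -0.3) → out

3, 6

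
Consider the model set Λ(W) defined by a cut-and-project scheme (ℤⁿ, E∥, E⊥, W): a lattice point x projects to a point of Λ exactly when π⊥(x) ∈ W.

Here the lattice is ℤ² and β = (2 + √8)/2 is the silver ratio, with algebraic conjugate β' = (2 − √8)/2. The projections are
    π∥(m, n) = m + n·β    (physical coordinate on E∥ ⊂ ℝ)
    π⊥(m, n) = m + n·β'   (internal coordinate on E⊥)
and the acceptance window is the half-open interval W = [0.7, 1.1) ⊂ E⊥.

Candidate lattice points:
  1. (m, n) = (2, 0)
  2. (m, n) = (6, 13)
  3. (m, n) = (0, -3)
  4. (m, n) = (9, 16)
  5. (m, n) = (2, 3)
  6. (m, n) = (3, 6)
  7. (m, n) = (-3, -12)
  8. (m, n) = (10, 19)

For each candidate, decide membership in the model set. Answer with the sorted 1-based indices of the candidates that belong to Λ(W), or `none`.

5

β' = (2−√8)/2 ≈ -0.41421.
candidate 1: (m,n)=(2,0) → π∥ = 2+0·β ≈ 2.00000, π⊥ = 2+0·β' ≈ 2.00000 ∉ [0.7, 1.1) ⇒ out
candidate 2: (m,n)=(6,13) → π∥ = 6+13·β ≈ 37.38478, π⊥ = 6+13·β' ≈ 0.61522 ∉ [0.7, 1.1) ⇒ out
candidate 3: (m,n)=(0,-3) → π∥ = 0-3·β ≈ -7.24264, π⊥ = 0-3·β' ≈ 1.24264 ∉ [0.7, 1.1) ⇒ out
candidate 4: (m,n)=(9,16) → π∥ = 9+16·β ≈ 47.62742, π⊥ = 9+16·β' ≈ 2.37258 ∉ [0.7, 1.1) ⇒ out
candidate 5: (m,n)=(2,3) → π∥ = 2+3·β ≈ 9.24264, π⊥ = 2+3·β' ≈ 0.75736 ∈ [0.7, 1.1) ⇒ IN Λ
candidate 6: (m,n)=(3,6) → π∥ = 3+6·β ≈ 17.48528, π⊥ = 3+6·β' ≈ 0.51472 ∉ [0.7, 1.1) ⇒ out
candidate 7: (m,n)=(-3,-12) → π∥ = -3-12·β ≈ -31.97056, π⊥ = -3-12·β' ≈ 1.97056 ∉ [0.7, 1.1) ⇒ out
candidate 8: (m,n)=(10,19) → π∥ = 10+19·β ≈ 55.87006, π⊥ = 10+19·β' ≈ 2.12994 ∉ [0.7, 1.1) ⇒ out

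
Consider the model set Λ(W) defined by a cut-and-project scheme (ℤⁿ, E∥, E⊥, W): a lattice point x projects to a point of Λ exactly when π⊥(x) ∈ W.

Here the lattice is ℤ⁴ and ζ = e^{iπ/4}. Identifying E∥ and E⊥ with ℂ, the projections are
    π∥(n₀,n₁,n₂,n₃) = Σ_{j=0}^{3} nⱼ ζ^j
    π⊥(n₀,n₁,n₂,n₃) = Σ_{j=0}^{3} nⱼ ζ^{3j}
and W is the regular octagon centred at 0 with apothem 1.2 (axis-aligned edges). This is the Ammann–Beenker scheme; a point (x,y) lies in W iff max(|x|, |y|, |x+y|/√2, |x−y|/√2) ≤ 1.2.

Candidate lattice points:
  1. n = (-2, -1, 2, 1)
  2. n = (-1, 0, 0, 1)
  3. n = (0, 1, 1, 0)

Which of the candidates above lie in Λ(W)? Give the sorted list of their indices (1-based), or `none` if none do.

2, 3

With ζ = e^{iπ/4} the internal vectors are ζ^0,ζ^3,ζ^6,ζ^9.
candidate 1: n = (-2, -1, 2, 1) → π⊥ ≈ (-0.585786, -2.000000); max(|x|,|y|,|x±y|/√2) = 2.000000 > 1.2 ⇒ ∉ W
candidate 2: n = (-1, 0, 0, 1) → π⊥ ≈ (-0.292893, +0.707107); max(|x|,|y|,|x±y|/√2) = 0.707107 ≤ 1.2 ⇒ ∈ W
candidate 3: n = (0, 1, 1, 0) → π⊥ ≈ (-0.707107, -0.292893); max(|x|,|y|,|x±y|/√2) = 0.707107 ≤ 1.2 ⇒ ∈ W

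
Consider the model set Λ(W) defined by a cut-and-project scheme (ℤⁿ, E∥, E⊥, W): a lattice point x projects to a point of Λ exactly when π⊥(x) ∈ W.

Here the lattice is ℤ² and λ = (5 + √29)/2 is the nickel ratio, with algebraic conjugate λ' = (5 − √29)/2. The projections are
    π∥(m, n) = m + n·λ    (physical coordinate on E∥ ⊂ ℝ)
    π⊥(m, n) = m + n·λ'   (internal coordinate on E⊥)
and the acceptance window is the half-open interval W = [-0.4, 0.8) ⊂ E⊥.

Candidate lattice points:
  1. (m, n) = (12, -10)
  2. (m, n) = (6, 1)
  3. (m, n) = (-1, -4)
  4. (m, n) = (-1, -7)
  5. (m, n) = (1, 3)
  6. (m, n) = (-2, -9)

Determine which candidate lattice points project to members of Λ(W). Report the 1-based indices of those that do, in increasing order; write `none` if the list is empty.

Compute λ' = (5−√29)/2 = -0.19258, so π⊥(m,n) = m -0.19258·n.
candidate 1: (m,n)=(12,-10) → π∥ = 12-10·λ ≈ -39.92582, π⊥ = 12-10·λ' ≈ 13.92582 ∉ [-0.4, 0.8) ⇒ out
candidate 2: (m,n)=(6,1) → π∥ = 6+1·λ ≈ 11.19258, π⊥ = 6+1·λ' ≈ 5.80742 ∉ [-0.4, 0.8) ⇒ out
candidate 3: (m,n)=(-1,-4) → π∥ = -1-4·λ ≈ -21.77033, π⊥ = -1-4·λ' ≈ -0.22967 ∈ [-0.4, 0.8) ⇒ IN Λ
candidate 4: (m,n)=(-1,-7) → π∥ = -1-7·λ ≈ -37.34808, π⊥ = -1-7·λ' ≈ 0.34808 ∈ [-0.4, 0.8) ⇒ IN Λ
candidate 5: (m,n)=(1,3) → π∥ = 1+3·λ ≈ 16.57775, π⊥ = 1+3·λ' ≈ 0.42225 ∈ [-0.4, 0.8) ⇒ IN Λ
candidate 6: (m,n)=(-2,-9) → π∥ = -2-9·λ ≈ -48.73324, π⊥ = -2-9·λ' ≈ -0.26676 ∈ [-0.4, 0.8) ⇒ IN Λ

3, 4, 5, 6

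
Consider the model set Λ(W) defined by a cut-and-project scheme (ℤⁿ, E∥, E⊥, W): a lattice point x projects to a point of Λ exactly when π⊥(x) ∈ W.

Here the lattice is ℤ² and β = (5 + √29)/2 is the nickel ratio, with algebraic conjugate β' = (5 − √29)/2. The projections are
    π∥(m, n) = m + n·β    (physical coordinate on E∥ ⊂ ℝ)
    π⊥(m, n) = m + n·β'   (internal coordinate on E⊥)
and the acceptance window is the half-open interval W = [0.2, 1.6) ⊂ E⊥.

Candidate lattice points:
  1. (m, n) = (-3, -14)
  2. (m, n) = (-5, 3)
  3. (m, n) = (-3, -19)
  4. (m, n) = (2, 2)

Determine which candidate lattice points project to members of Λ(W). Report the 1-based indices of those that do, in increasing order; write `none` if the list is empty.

Compute β' = (5−√29)/2 = -0.192582, so π⊥(m,n) = m -0.192582·n.
[1] lift (-3,-14): star map gives -0.303846; window check 0.2 ≤ -0.303846 < 1.6 is false → out
[2] lift (-5,3): star map gives -5.577747; window check 0.2 ≤ -5.577747 < 1.6 is false → out
[3] lift (-3,-19): star map gives 0.659066; window check 0.2 ≤ 0.659066 < 1.6 is true → IN Λ
[4] lift (2,2): star map gives 1.614835; window check 0.2 ≤ 1.614835 < 1.6 is false → out

3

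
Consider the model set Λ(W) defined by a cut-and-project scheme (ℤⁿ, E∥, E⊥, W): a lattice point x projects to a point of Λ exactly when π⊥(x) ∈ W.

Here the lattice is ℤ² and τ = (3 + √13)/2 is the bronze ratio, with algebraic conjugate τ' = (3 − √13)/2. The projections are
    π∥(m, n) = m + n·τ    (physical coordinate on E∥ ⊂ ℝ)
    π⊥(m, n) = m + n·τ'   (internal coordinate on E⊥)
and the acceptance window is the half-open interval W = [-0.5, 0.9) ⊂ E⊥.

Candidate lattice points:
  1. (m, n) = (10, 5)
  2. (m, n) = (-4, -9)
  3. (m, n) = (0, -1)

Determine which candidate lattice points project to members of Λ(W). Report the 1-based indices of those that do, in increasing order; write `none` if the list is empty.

3

Numerically τ ≈ 3.302776 and τ' = −1/τ ≈ -0.302776.
candidate 1: (m,n)=(10,5) → π∥ = 10+5·τ ≈ 26.513878, π⊥ = 10+5·τ' ≈ 8.486122 ∉ [-0.5, 0.9) ⇒ out
candidate 2: (m,n)=(-4,-9) → π∥ = -4-9·τ ≈ -33.724981, π⊥ = -4-9·τ' ≈ -1.275019 ∉ [-0.5, 0.9) ⇒ out
candidate 3: (m,n)=(0,-1) → π∥ = 0-1·τ ≈ -3.302776, π⊥ = 0-1·τ' ≈ 0.302776 ∈ [-0.5, 0.9) ⇒ IN Λ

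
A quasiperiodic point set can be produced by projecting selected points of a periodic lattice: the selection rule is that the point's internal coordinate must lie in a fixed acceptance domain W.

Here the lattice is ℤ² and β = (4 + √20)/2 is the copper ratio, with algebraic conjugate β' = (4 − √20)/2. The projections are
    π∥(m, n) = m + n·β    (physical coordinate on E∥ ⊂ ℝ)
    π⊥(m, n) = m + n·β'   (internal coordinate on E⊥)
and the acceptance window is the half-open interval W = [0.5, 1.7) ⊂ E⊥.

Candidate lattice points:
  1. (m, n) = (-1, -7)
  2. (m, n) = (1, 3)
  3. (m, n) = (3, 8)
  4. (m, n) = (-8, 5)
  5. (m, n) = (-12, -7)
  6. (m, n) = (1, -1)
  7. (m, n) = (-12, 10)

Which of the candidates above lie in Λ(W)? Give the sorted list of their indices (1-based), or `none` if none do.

β' = (4−√20)/2 ≈ -0.236068.
#1 (-1,-7): internal coord -1 + (-7)·β' = +0.652476; +0.652476 ∈ [0.5, 1.7) → IN Λ
#2 (1,3): internal coord 1 + (3)·β' = +0.291796; +0.291796 ∉ [0.5, 1.7) → out
#3 (3,8): internal coord 3 + (8)·β' = +1.111456; +1.111456 ∈ [0.5, 1.7) → IN Λ
#4 (-8,5): internal coord -8 + (5)·β' = -9.180340; -9.180340 ∉ [0.5, 1.7) → out
#5 (-12,-7): internal coord -12 + (-7)·β' = -10.347524; -10.347524 ∉ [0.5, 1.7) → out
#6 (1,-1): internal coord 1 + (-1)·β' = +1.236068; +1.236068 ∈ [0.5, 1.7) → IN Λ
#7 (-12,10): internal coord -12 + (10)·β' = -14.360680; -14.360680 ∉ [0.5, 1.7) → out

1, 3, 6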